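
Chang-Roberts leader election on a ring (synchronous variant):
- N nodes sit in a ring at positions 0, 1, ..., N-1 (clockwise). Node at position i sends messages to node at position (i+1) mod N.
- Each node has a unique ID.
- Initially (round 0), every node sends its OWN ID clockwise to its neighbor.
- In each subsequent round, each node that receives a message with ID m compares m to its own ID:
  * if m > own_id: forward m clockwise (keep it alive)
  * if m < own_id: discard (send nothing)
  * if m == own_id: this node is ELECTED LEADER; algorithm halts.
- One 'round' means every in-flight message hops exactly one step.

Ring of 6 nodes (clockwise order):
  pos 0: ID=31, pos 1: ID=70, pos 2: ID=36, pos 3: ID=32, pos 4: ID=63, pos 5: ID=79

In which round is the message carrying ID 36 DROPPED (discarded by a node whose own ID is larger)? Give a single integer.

Answer: 2

Derivation:
Round 1: pos1(id70) recv 31: drop; pos2(id36) recv 70: fwd; pos3(id32) recv 36: fwd; pos4(id63) recv 32: drop; pos5(id79) recv 63: drop; pos0(id31) recv 79: fwd
Round 2: pos3(id32) recv 70: fwd; pos4(id63) recv 36: drop; pos1(id70) recv 79: fwd
Round 3: pos4(id63) recv 70: fwd; pos2(id36) recv 79: fwd
Round 4: pos5(id79) recv 70: drop; pos3(id32) recv 79: fwd
Round 5: pos4(id63) recv 79: fwd
Round 6: pos5(id79) recv 79: ELECTED
Message ID 36 originates at pos 2; dropped at pos 4 in round 2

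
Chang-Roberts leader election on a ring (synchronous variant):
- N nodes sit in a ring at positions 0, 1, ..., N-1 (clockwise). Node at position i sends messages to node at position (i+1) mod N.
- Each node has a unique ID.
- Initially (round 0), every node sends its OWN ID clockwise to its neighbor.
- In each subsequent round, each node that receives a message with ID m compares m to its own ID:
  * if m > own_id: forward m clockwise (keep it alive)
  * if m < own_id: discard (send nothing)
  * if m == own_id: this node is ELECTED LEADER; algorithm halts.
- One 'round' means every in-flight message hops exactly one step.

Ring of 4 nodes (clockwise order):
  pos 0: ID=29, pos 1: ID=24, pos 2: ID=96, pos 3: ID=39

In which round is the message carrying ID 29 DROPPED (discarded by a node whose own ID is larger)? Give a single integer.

Answer: 2

Derivation:
Round 1: pos1(id24) recv 29: fwd; pos2(id96) recv 24: drop; pos3(id39) recv 96: fwd; pos0(id29) recv 39: fwd
Round 2: pos2(id96) recv 29: drop; pos0(id29) recv 96: fwd; pos1(id24) recv 39: fwd
Round 3: pos1(id24) recv 96: fwd; pos2(id96) recv 39: drop
Round 4: pos2(id96) recv 96: ELECTED
Message ID 29 originates at pos 0; dropped at pos 2 in round 2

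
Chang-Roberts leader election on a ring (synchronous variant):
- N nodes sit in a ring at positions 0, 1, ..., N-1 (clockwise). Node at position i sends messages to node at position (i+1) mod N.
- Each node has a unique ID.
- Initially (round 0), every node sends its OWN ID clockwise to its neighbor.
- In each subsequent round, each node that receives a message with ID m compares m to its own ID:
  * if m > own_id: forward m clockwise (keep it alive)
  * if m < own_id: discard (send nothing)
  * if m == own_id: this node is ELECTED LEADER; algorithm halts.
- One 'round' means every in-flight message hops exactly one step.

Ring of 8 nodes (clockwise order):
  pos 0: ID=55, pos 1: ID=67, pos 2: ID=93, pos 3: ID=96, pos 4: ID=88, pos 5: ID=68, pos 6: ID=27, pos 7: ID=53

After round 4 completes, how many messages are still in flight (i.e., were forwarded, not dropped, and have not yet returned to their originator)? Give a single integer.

Round 1: pos1(id67) recv 55: drop; pos2(id93) recv 67: drop; pos3(id96) recv 93: drop; pos4(id88) recv 96: fwd; pos5(id68) recv 88: fwd; pos6(id27) recv 68: fwd; pos7(id53) recv 27: drop; pos0(id55) recv 53: drop
Round 2: pos5(id68) recv 96: fwd; pos6(id27) recv 88: fwd; pos7(id53) recv 68: fwd
Round 3: pos6(id27) recv 96: fwd; pos7(id53) recv 88: fwd; pos0(id55) recv 68: fwd
Round 4: pos7(id53) recv 96: fwd; pos0(id55) recv 88: fwd; pos1(id67) recv 68: fwd
After round 4: 3 messages still in flight

Answer: 3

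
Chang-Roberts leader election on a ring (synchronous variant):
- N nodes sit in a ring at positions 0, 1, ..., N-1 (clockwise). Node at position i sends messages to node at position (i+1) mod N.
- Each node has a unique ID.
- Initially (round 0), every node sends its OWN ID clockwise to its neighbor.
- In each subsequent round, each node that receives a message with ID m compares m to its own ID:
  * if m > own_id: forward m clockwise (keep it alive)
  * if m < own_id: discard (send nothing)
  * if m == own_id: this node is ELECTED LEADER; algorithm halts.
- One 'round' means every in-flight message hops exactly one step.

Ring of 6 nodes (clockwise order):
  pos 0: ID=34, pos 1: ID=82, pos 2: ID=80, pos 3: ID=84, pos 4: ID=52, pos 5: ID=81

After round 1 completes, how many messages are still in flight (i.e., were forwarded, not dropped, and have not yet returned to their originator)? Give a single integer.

Round 1: pos1(id82) recv 34: drop; pos2(id80) recv 82: fwd; pos3(id84) recv 80: drop; pos4(id52) recv 84: fwd; pos5(id81) recv 52: drop; pos0(id34) recv 81: fwd
After round 1: 3 messages still in flight

Answer: 3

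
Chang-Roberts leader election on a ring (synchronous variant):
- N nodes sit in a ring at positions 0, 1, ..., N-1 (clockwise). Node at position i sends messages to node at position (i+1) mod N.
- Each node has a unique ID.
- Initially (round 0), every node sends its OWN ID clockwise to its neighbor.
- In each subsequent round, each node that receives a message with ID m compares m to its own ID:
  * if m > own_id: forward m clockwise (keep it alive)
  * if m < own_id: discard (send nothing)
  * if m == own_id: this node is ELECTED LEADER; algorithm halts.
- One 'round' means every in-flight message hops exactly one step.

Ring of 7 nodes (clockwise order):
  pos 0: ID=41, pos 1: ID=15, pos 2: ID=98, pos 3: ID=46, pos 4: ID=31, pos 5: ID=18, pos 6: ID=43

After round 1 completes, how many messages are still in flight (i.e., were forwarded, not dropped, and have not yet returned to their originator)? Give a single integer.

Round 1: pos1(id15) recv 41: fwd; pos2(id98) recv 15: drop; pos3(id46) recv 98: fwd; pos4(id31) recv 46: fwd; pos5(id18) recv 31: fwd; pos6(id43) recv 18: drop; pos0(id41) recv 43: fwd
After round 1: 5 messages still in flight

Answer: 5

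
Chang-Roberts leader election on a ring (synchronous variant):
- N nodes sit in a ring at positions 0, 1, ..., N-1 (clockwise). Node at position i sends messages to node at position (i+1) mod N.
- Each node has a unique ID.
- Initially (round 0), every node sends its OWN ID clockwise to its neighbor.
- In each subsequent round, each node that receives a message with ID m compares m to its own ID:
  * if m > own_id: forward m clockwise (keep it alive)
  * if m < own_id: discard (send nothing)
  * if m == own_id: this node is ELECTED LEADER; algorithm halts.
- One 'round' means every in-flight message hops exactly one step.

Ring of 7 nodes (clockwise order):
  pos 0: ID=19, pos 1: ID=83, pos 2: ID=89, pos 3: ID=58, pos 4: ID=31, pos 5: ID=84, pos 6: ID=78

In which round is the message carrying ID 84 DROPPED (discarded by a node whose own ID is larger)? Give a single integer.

Round 1: pos1(id83) recv 19: drop; pos2(id89) recv 83: drop; pos3(id58) recv 89: fwd; pos4(id31) recv 58: fwd; pos5(id84) recv 31: drop; pos6(id78) recv 84: fwd; pos0(id19) recv 78: fwd
Round 2: pos4(id31) recv 89: fwd; pos5(id84) recv 58: drop; pos0(id19) recv 84: fwd; pos1(id83) recv 78: drop
Round 3: pos5(id84) recv 89: fwd; pos1(id83) recv 84: fwd
Round 4: pos6(id78) recv 89: fwd; pos2(id89) recv 84: drop
Round 5: pos0(id19) recv 89: fwd
Round 6: pos1(id83) recv 89: fwd
Round 7: pos2(id89) recv 89: ELECTED
Message ID 84 originates at pos 5; dropped at pos 2 in round 4

Answer: 4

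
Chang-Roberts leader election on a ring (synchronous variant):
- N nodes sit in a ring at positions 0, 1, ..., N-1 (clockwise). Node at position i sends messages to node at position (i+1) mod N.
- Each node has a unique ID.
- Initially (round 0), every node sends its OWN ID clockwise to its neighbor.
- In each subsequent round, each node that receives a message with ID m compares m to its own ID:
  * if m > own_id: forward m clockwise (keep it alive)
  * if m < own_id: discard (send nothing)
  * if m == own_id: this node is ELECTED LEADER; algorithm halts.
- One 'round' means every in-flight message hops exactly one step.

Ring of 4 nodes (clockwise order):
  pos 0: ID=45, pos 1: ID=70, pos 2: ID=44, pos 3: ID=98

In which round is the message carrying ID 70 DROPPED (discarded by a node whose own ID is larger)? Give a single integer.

Round 1: pos1(id70) recv 45: drop; pos2(id44) recv 70: fwd; pos3(id98) recv 44: drop; pos0(id45) recv 98: fwd
Round 2: pos3(id98) recv 70: drop; pos1(id70) recv 98: fwd
Round 3: pos2(id44) recv 98: fwd
Round 4: pos3(id98) recv 98: ELECTED
Message ID 70 originates at pos 1; dropped at pos 3 in round 2

Answer: 2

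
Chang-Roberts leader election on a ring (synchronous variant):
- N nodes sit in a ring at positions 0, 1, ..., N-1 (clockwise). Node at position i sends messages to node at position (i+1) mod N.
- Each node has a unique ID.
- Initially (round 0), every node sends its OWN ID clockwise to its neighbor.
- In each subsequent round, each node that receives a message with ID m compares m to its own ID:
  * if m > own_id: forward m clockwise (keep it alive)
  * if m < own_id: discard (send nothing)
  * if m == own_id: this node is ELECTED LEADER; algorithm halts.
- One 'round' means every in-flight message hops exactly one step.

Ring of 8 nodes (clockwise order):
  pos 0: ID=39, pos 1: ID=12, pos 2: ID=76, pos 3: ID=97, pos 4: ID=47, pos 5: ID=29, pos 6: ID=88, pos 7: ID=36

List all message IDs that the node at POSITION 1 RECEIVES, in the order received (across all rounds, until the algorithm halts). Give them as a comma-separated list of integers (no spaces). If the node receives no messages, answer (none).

Answer: 39,88,97

Derivation:
Round 1: pos1(id12) recv 39: fwd; pos2(id76) recv 12: drop; pos3(id97) recv 76: drop; pos4(id47) recv 97: fwd; pos5(id29) recv 47: fwd; pos6(id88) recv 29: drop; pos7(id36) recv 88: fwd; pos0(id39) recv 36: drop
Round 2: pos2(id76) recv 39: drop; pos5(id29) recv 97: fwd; pos6(id88) recv 47: drop; pos0(id39) recv 88: fwd
Round 3: pos6(id88) recv 97: fwd; pos1(id12) recv 88: fwd
Round 4: pos7(id36) recv 97: fwd; pos2(id76) recv 88: fwd
Round 5: pos0(id39) recv 97: fwd; pos3(id97) recv 88: drop
Round 6: pos1(id12) recv 97: fwd
Round 7: pos2(id76) recv 97: fwd
Round 8: pos3(id97) recv 97: ELECTED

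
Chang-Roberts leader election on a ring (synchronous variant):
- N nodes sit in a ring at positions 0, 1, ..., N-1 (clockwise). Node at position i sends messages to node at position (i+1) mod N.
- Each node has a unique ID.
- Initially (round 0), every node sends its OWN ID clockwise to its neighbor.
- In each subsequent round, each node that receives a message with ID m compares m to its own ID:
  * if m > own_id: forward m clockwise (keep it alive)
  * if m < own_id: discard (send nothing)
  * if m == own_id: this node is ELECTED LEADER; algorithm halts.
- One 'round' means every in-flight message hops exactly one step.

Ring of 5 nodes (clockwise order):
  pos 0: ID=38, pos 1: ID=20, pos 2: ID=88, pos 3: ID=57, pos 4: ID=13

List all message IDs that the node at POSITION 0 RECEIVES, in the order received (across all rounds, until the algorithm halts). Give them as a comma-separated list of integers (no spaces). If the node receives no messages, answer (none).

Answer: 13,57,88

Derivation:
Round 1: pos1(id20) recv 38: fwd; pos2(id88) recv 20: drop; pos3(id57) recv 88: fwd; pos4(id13) recv 57: fwd; pos0(id38) recv 13: drop
Round 2: pos2(id88) recv 38: drop; pos4(id13) recv 88: fwd; pos0(id38) recv 57: fwd
Round 3: pos0(id38) recv 88: fwd; pos1(id20) recv 57: fwd
Round 4: pos1(id20) recv 88: fwd; pos2(id88) recv 57: drop
Round 5: pos2(id88) recv 88: ELECTED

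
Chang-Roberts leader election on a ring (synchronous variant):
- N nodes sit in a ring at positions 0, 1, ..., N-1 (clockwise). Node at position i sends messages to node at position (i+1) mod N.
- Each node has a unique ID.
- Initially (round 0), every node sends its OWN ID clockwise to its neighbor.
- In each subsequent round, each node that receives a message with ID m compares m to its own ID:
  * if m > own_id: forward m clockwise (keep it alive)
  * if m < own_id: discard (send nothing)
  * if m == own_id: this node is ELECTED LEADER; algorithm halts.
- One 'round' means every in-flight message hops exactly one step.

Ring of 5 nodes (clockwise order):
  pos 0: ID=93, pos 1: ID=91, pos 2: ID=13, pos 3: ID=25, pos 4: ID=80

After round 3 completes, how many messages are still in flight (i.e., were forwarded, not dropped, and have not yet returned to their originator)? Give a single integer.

Answer: 2

Derivation:
Round 1: pos1(id91) recv 93: fwd; pos2(id13) recv 91: fwd; pos3(id25) recv 13: drop; pos4(id80) recv 25: drop; pos0(id93) recv 80: drop
Round 2: pos2(id13) recv 93: fwd; pos3(id25) recv 91: fwd
Round 3: pos3(id25) recv 93: fwd; pos4(id80) recv 91: fwd
After round 3: 2 messages still in flight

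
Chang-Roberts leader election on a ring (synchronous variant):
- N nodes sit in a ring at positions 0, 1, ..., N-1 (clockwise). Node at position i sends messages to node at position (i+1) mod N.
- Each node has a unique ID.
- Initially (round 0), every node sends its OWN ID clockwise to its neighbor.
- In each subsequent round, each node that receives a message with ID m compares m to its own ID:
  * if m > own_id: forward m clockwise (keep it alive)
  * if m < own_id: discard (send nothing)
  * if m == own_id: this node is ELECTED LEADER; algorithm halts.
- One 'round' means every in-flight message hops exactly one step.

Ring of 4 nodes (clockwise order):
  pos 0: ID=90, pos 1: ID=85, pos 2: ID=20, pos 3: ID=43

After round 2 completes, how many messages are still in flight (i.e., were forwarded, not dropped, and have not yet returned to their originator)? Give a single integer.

Round 1: pos1(id85) recv 90: fwd; pos2(id20) recv 85: fwd; pos3(id43) recv 20: drop; pos0(id90) recv 43: drop
Round 2: pos2(id20) recv 90: fwd; pos3(id43) recv 85: fwd
After round 2: 2 messages still in flight

Answer: 2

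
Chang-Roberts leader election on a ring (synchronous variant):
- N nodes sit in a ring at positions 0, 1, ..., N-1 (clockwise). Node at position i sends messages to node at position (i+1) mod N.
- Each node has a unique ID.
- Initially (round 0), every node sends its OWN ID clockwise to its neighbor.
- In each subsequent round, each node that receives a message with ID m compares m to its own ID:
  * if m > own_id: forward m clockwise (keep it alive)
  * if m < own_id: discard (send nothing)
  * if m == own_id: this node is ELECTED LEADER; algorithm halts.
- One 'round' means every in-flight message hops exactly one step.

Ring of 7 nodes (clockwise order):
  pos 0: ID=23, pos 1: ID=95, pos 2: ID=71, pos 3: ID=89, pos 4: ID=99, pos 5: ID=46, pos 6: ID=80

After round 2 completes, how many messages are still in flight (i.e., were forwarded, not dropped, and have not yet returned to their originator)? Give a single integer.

Answer: 2

Derivation:
Round 1: pos1(id95) recv 23: drop; pos2(id71) recv 95: fwd; pos3(id89) recv 71: drop; pos4(id99) recv 89: drop; pos5(id46) recv 99: fwd; pos6(id80) recv 46: drop; pos0(id23) recv 80: fwd
Round 2: pos3(id89) recv 95: fwd; pos6(id80) recv 99: fwd; pos1(id95) recv 80: drop
After round 2: 2 messages still in flight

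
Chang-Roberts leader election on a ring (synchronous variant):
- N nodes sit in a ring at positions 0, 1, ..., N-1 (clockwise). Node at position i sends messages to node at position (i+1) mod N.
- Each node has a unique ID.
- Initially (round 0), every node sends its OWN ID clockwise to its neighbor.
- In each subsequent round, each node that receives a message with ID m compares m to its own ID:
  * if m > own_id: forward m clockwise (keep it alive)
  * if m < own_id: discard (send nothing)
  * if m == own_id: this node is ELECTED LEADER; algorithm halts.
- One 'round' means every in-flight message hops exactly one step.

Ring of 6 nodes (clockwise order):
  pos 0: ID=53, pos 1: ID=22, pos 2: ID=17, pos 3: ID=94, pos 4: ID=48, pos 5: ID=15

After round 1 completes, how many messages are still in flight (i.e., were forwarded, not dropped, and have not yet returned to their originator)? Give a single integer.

Round 1: pos1(id22) recv 53: fwd; pos2(id17) recv 22: fwd; pos3(id94) recv 17: drop; pos4(id48) recv 94: fwd; pos5(id15) recv 48: fwd; pos0(id53) recv 15: drop
After round 1: 4 messages still in flight

Answer: 4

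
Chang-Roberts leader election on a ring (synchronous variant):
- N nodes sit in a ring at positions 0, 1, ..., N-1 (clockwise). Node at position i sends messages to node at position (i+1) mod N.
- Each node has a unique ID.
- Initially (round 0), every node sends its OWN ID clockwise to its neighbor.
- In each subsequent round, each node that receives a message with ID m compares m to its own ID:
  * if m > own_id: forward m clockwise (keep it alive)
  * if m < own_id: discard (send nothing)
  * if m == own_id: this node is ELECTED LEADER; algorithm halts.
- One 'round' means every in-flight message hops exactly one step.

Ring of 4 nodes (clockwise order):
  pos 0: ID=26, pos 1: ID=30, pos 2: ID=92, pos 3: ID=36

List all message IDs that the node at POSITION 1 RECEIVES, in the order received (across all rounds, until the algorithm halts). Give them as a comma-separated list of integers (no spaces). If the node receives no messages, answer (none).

Answer: 26,36,92

Derivation:
Round 1: pos1(id30) recv 26: drop; pos2(id92) recv 30: drop; pos3(id36) recv 92: fwd; pos0(id26) recv 36: fwd
Round 2: pos0(id26) recv 92: fwd; pos1(id30) recv 36: fwd
Round 3: pos1(id30) recv 92: fwd; pos2(id92) recv 36: drop
Round 4: pos2(id92) recv 92: ELECTED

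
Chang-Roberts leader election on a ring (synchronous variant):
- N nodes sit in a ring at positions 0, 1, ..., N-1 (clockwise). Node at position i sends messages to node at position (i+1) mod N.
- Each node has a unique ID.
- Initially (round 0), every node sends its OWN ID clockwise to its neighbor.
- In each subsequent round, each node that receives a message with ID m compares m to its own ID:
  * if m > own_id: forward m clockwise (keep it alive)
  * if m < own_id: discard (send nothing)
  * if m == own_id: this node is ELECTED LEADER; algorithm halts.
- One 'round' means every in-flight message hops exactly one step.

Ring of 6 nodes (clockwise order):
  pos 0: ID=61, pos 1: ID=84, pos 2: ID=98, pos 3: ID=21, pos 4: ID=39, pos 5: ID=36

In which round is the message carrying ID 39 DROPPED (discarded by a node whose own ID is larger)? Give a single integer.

Answer: 2

Derivation:
Round 1: pos1(id84) recv 61: drop; pos2(id98) recv 84: drop; pos3(id21) recv 98: fwd; pos4(id39) recv 21: drop; pos5(id36) recv 39: fwd; pos0(id61) recv 36: drop
Round 2: pos4(id39) recv 98: fwd; pos0(id61) recv 39: drop
Round 3: pos5(id36) recv 98: fwd
Round 4: pos0(id61) recv 98: fwd
Round 5: pos1(id84) recv 98: fwd
Round 6: pos2(id98) recv 98: ELECTED
Message ID 39 originates at pos 4; dropped at pos 0 in round 2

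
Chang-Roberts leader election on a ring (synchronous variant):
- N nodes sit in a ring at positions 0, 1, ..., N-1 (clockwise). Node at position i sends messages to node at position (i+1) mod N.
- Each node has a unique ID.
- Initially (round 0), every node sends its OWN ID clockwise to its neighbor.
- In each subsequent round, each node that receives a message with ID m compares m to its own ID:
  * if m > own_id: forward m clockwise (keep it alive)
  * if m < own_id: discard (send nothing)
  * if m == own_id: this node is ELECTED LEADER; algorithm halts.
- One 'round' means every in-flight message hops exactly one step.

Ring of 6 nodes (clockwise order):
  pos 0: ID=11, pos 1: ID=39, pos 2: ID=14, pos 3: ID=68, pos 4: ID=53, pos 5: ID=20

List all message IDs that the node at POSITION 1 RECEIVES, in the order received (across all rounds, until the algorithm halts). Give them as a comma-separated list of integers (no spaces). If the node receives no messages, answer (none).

Answer: 11,20,53,68

Derivation:
Round 1: pos1(id39) recv 11: drop; pos2(id14) recv 39: fwd; pos3(id68) recv 14: drop; pos4(id53) recv 68: fwd; pos5(id20) recv 53: fwd; pos0(id11) recv 20: fwd
Round 2: pos3(id68) recv 39: drop; pos5(id20) recv 68: fwd; pos0(id11) recv 53: fwd; pos1(id39) recv 20: drop
Round 3: pos0(id11) recv 68: fwd; pos1(id39) recv 53: fwd
Round 4: pos1(id39) recv 68: fwd; pos2(id14) recv 53: fwd
Round 5: pos2(id14) recv 68: fwd; pos3(id68) recv 53: drop
Round 6: pos3(id68) recv 68: ELECTED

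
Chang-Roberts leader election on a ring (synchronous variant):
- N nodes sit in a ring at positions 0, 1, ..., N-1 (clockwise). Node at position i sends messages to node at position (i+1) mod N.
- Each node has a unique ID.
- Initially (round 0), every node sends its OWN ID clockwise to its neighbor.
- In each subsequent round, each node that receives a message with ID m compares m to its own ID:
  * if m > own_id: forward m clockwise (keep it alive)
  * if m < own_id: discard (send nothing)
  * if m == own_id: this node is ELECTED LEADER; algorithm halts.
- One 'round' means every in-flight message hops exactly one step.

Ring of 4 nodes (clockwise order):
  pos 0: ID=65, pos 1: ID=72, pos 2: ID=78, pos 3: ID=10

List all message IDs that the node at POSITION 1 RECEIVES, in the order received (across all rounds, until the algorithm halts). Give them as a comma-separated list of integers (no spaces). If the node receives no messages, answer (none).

Answer: 65,78

Derivation:
Round 1: pos1(id72) recv 65: drop; pos2(id78) recv 72: drop; pos3(id10) recv 78: fwd; pos0(id65) recv 10: drop
Round 2: pos0(id65) recv 78: fwd
Round 3: pos1(id72) recv 78: fwd
Round 4: pos2(id78) recv 78: ELECTED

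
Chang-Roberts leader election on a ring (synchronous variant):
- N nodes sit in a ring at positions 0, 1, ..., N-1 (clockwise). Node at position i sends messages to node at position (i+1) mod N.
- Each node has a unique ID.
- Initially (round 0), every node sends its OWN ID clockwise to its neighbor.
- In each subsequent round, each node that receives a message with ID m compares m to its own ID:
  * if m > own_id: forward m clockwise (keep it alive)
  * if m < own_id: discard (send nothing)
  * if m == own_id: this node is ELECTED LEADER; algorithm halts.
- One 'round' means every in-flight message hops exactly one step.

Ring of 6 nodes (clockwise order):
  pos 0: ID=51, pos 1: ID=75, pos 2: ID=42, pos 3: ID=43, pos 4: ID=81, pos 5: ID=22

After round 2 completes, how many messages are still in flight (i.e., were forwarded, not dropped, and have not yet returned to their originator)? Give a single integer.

Round 1: pos1(id75) recv 51: drop; pos2(id42) recv 75: fwd; pos3(id43) recv 42: drop; pos4(id81) recv 43: drop; pos5(id22) recv 81: fwd; pos0(id51) recv 22: drop
Round 2: pos3(id43) recv 75: fwd; pos0(id51) recv 81: fwd
After round 2: 2 messages still in flight

Answer: 2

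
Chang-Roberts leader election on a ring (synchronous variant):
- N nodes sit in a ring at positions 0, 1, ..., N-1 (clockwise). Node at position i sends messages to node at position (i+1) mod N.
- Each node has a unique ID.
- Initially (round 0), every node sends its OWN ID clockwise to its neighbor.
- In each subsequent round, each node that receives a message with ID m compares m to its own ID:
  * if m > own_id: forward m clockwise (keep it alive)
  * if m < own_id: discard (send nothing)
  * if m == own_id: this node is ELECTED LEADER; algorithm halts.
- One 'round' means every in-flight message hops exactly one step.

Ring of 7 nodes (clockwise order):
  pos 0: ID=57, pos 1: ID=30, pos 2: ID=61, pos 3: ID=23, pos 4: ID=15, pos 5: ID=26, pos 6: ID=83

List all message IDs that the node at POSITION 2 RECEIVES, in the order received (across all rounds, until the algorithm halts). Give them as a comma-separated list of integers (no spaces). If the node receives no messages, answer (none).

Answer: 30,57,83

Derivation:
Round 1: pos1(id30) recv 57: fwd; pos2(id61) recv 30: drop; pos3(id23) recv 61: fwd; pos4(id15) recv 23: fwd; pos5(id26) recv 15: drop; pos6(id83) recv 26: drop; pos0(id57) recv 83: fwd
Round 2: pos2(id61) recv 57: drop; pos4(id15) recv 61: fwd; pos5(id26) recv 23: drop; pos1(id30) recv 83: fwd
Round 3: pos5(id26) recv 61: fwd; pos2(id61) recv 83: fwd
Round 4: pos6(id83) recv 61: drop; pos3(id23) recv 83: fwd
Round 5: pos4(id15) recv 83: fwd
Round 6: pos5(id26) recv 83: fwd
Round 7: pos6(id83) recv 83: ELECTED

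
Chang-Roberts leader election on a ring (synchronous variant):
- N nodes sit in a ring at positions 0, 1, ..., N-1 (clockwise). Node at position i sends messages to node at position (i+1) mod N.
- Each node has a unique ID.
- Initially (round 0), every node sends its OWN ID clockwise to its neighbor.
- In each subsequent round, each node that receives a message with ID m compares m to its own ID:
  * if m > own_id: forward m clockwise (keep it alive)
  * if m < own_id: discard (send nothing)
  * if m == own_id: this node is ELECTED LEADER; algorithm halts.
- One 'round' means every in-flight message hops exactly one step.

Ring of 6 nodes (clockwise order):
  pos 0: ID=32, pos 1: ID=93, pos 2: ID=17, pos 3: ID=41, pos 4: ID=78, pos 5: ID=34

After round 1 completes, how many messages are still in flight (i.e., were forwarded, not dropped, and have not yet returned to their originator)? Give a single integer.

Round 1: pos1(id93) recv 32: drop; pos2(id17) recv 93: fwd; pos3(id41) recv 17: drop; pos4(id78) recv 41: drop; pos5(id34) recv 78: fwd; pos0(id32) recv 34: fwd
After round 1: 3 messages still in flight

Answer: 3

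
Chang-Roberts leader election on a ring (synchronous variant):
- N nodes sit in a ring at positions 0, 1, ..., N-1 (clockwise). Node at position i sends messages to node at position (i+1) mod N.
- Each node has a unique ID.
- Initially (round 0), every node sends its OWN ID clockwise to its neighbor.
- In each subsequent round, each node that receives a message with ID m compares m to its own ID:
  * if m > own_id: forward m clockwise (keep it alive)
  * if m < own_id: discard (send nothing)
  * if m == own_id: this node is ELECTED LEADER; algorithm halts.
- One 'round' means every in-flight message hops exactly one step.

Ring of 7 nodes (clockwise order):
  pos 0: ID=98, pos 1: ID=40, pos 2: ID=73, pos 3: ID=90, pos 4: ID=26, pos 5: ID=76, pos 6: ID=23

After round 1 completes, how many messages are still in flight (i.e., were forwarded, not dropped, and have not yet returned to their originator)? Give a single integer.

Round 1: pos1(id40) recv 98: fwd; pos2(id73) recv 40: drop; pos3(id90) recv 73: drop; pos4(id26) recv 90: fwd; pos5(id76) recv 26: drop; pos6(id23) recv 76: fwd; pos0(id98) recv 23: drop
After round 1: 3 messages still in flight

Answer: 3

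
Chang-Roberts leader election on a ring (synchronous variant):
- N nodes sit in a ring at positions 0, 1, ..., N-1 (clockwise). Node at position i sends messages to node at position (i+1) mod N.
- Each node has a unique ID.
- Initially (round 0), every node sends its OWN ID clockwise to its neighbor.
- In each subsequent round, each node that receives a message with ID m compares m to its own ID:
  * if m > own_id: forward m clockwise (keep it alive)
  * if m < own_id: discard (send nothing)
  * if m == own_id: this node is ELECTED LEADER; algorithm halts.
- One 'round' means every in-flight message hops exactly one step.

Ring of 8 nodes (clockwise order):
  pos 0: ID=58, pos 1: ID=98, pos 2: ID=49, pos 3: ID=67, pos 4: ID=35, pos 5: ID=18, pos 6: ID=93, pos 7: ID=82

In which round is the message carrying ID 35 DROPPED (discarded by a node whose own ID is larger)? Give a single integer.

Round 1: pos1(id98) recv 58: drop; pos2(id49) recv 98: fwd; pos3(id67) recv 49: drop; pos4(id35) recv 67: fwd; pos5(id18) recv 35: fwd; pos6(id93) recv 18: drop; pos7(id82) recv 93: fwd; pos0(id58) recv 82: fwd
Round 2: pos3(id67) recv 98: fwd; pos5(id18) recv 67: fwd; pos6(id93) recv 35: drop; pos0(id58) recv 93: fwd; pos1(id98) recv 82: drop
Round 3: pos4(id35) recv 98: fwd; pos6(id93) recv 67: drop; pos1(id98) recv 93: drop
Round 4: pos5(id18) recv 98: fwd
Round 5: pos6(id93) recv 98: fwd
Round 6: pos7(id82) recv 98: fwd
Round 7: pos0(id58) recv 98: fwd
Round 8: pos1(id98) recv 98: ELECTED
Message ID 35 originates at pos 4; dropped at pos 6 in round 2

Answer: 2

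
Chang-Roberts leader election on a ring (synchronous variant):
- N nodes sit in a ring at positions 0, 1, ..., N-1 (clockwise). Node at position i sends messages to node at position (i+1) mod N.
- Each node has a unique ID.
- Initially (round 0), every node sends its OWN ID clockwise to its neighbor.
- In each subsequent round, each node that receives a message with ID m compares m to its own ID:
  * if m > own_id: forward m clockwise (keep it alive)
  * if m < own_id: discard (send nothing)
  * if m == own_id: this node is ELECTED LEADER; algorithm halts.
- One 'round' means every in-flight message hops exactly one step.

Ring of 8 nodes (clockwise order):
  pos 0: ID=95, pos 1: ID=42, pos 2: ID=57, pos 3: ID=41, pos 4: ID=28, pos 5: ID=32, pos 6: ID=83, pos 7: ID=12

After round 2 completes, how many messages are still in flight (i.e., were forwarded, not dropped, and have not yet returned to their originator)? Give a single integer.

Round 1: pos1(id42) recv 95: fwd; pos2(id57) recv 42: drop; pos3(id41) recv 57: fwd; pos4(id28) recv 41: fwd; pos5(id32) recv 28: drop; pos6(id83) recv 32: drop; pos7(id12) recv 83: fwd; pos0(id95) recv 12: drop
Round 2: pos2(id57) recv 95: fwd; pos4(id28) recv 57: fwd; pos5(id32) recv 41: fwd; pos0(id95) recv 83: drop
After round 2: 3 messages still in flight

Answer: 3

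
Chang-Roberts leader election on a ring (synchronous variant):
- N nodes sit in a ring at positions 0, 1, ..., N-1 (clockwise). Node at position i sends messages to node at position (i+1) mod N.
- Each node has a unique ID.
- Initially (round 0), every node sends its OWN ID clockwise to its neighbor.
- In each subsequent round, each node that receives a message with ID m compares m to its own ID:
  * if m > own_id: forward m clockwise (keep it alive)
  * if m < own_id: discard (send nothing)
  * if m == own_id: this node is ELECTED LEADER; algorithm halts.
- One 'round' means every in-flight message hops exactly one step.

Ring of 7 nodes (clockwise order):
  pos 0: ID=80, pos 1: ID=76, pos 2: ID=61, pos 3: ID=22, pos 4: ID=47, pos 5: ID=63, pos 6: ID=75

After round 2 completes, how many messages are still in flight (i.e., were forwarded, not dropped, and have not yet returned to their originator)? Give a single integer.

Round 1: pos1(id76) recv 80: fwd; pos2(id61) recv 76: fwd; pos3(id22) recv 61: fwd; pos4(id47) recv 22: drop; pos5(id63) recv 47: drop; pos6(id75) recv 63: drop; pos0(id80) recv 75: drop
Round 2: pos2(id61) recv 80: fwd; pos3(id22) recv 76: fwd; pos4(id47) recv 61: fwd
After round 2: 3 messages still in flight

Answer: 3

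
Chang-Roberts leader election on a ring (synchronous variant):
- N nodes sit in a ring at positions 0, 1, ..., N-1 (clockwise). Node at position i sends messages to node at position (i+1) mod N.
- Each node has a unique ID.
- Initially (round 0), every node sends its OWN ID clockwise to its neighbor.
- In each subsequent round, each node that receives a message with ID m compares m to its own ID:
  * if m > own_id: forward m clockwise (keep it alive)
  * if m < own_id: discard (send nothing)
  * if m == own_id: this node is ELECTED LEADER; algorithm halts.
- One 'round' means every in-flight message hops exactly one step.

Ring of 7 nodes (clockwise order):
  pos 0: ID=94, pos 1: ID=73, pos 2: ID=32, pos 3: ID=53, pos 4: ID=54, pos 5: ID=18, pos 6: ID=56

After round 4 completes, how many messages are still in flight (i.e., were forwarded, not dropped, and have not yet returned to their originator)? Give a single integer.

Answer: 2

Derivation:
Round 1: pos1(id73) recv 94: fwd; pos2(id32) recv 73: fwd; pos3(id53) recv 32: drop; pos4(id54) recv 53: drop; pos5(id18) recv 54: fwd; pos6(id56) recv 18: drop; pos0(id94) recv 56: drop
Round 2: pos2(id32) recv 94: fwd; pos3(id53) recv 73: fwd; pos6(id56) recv 54: drop
Round 3: pos3(id53) recv 94: fwd; pos4(id54) recv 73: fwd
Round 4: pos4(id54) recv 94: fwd; pos5(id18) recv 73: fwd
After round 4: 2 messages still in flight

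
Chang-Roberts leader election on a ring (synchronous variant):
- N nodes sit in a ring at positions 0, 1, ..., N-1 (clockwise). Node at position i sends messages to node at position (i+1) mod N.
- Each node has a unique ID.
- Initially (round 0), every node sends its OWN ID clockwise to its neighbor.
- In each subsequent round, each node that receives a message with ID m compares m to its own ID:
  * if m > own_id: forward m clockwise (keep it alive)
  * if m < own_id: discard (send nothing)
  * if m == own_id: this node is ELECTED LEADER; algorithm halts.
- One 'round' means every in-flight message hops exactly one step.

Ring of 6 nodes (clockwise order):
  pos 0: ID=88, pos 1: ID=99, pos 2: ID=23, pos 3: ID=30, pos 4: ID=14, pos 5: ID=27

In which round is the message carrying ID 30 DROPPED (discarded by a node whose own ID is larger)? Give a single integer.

Round 1: pos1(id99) recv 88: drop; pos2(id23) recv 99: fwd; pos3(id30) recv 23: drop; pos4(id14) recv 30: fwd; pos5(id27) recv 14: drop; pos0(id88) recv 27: drop
Round 2: pos3(id30) recv 99: fwd; pos5(id27) recv 30: fwd
Round 3: pos4(id14) recv 99: fwd; pos0(id88) recv 30: drop
Round 4: pos5(id27) recv 99: fwd
Round 5: pos0(id88) recv 99: fwd
Round 6: pos1(id99) recv 99: ELECTED
Message ID 30 originates at pos 3; dropped at pos 0 in round 3

Answer: 3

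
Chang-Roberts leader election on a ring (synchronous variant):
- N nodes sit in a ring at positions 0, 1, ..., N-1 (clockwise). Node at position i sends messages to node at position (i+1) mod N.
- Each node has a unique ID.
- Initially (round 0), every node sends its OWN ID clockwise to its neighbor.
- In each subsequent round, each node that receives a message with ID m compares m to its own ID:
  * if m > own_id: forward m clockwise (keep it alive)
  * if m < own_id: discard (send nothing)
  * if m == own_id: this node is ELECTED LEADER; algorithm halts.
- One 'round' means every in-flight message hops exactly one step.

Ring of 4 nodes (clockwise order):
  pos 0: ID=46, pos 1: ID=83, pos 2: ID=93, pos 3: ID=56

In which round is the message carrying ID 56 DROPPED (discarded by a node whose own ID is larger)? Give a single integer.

Round 1: pos1(id83) recv 46: drop; pos2(id93) recv 83: drop; pos3(id56) recv 93: fwd; pos0(id46) recv 56: fwd
Round 2: pos0(id46) recv 93: fwd; pos1(id83) recv 56: drop
Round 3: pos1(id83) recv 93: fwd
Round 4: pos2(id93) recv 93: ELECTED
Message ID 56 originates at pos 3; dropped at pos 1 in round 2

Answer: 2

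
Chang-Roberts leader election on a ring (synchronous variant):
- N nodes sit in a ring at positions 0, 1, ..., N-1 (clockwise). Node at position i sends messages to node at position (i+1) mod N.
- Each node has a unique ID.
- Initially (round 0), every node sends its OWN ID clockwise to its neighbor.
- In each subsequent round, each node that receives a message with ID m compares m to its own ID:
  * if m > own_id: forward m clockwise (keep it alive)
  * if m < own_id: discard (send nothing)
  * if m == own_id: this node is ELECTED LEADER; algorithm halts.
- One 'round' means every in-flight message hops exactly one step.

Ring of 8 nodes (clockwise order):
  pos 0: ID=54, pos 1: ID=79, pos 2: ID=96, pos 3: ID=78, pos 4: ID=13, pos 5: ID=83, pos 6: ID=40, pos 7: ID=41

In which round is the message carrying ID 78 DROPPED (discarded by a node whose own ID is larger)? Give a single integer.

Answer: 2

Derivation:
Round 1: pos1(id79) recv 54: drop; pos2(id96) recv 79: drop; pos3(id78) recv 96: fwd; pos4(id13) recv 78: fwd; pos5(id83) recv 13: drop; pos6(id40) recv 83: fwd; pos7(id41) recv 40: drop; pos0(id54) recv 41: drop
Round 2: pos4(id13) recv 96: fwd; pos5(id83) recv 78: drop; pos7(id41) recv 83: fwd
Round 3: pos5(id83) recv 96: fwd; pos0(id54) recv 83: fwd
Round 4: pos6(id40) recv 96: fwd; pos1(id79) recv 83: fwd
Round 5: pos7(id41) recv 96: fwd; pos2(id96) recv 83: drop
Round 6: pos0(id54) recv 96: fwd
Round 7: pos1(id79) recv 96: fwd
Round 8: pos2(id96) recv 96: ELECTED
Message ID 78 originates at pos 3; dropped at pos 5 in round 2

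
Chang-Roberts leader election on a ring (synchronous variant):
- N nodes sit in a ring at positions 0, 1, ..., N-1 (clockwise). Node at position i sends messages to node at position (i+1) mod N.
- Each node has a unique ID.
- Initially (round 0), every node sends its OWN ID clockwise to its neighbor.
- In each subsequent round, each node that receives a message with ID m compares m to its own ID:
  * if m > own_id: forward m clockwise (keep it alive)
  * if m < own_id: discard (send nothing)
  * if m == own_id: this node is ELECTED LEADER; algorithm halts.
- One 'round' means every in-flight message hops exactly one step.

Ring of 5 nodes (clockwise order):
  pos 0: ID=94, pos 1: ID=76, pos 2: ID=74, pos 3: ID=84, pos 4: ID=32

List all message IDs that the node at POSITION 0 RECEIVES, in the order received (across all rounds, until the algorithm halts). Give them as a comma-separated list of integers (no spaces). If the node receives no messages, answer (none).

Round 1: pos1(id76) recv 94: fwd; pos2(id74) recv 76: fwd; pos3(id84) recv 74: drop; pos4(id32) recv 84: fwd; pos0(id94) recv 32: drop
Round 2: pos2(id74) recv 94: fwd; pos3(id84) recv 76: drop; pos0(id94) recv 84: drop
Round 3: pos3(id84) recv 94: fwd
Round 4: pos4(id32) recv 94: fwd
Round 5: pos0(id94) recv 94: ELECTED

Answer: 32,84,94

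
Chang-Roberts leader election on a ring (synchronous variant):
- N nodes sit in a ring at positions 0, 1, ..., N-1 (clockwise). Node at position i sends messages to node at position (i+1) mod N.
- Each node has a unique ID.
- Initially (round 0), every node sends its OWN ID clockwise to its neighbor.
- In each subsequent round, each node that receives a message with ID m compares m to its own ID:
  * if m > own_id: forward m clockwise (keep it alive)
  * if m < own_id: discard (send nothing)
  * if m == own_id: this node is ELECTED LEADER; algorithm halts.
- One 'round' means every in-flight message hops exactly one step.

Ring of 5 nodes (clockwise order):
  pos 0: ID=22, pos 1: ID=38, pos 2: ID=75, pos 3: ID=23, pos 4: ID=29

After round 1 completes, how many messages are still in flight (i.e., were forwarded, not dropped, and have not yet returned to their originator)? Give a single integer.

Round 1: pos1(id38) recv 22: drop; pos2(id75) recv 38: drop; pos3(id23) recv 75: fwd; pos4(id29) recv 23: drop; pos0(id22) recv 29: fwd
After round 1: 2 messages still in flight

Answer: 2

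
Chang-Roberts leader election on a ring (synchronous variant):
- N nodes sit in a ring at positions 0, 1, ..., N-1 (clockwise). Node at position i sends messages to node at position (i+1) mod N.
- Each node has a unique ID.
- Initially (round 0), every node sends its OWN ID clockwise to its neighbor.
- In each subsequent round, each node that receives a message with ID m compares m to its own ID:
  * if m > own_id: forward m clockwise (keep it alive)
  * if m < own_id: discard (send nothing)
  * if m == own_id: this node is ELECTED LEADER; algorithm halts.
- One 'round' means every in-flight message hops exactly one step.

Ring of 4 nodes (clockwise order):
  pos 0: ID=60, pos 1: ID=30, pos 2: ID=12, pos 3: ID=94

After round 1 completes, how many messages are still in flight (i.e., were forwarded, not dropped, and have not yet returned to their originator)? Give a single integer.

Round 1: pos1(id30) recv 60: fwd; pos2(id12) recv 30: fwd; pos3(id94) recv 12: drop; pos0(id60) recv 94: fwd
After round 1: 3 messages still in flight

Answer: 3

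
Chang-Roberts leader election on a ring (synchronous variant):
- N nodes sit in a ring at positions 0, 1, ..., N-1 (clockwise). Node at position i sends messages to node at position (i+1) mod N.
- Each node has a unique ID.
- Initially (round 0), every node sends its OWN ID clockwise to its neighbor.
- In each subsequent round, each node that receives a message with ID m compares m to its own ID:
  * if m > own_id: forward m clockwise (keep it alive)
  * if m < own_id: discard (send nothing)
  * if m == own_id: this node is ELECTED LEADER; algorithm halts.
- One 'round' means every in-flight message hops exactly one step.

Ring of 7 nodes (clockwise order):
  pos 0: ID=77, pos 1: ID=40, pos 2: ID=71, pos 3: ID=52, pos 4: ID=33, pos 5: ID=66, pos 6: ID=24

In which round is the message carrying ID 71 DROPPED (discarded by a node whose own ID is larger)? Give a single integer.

Answer: 5

Derivation:
Round 1: pos1(id40) recv 77: fwd; pos2(id71) recv 40: drop; pos3(id52) recv 71: fwd; pos4(id33) recv 52: fwd; pos5(id66) recv 33: drop; pos6(id24) recv 66: fwd; pos0(id77) recv 24: drop
Round 2: pos2(id71) recv 77: fwd; pos4(id33) recv 71: fwd; pos5(id66) recv 52: drop; pos0(id77) recv 66: drop
Round 3: pos3(id52) recv 77: fwd; pos5(id66) recv 71: fwd
Round 4: pos4(id33) recv 77: fwd; pos6(id24) recv 71: fwd
Round 5: pos5(id66) recv 77: fwd; pos0(id77) recv 71: drop
Round 6: pos6(id24) recv 77: fwd
Round 7: pos0(id77) recv 77: ELECTED
Message ID 71 originates at pos 2; dropped at pos 0 in round 5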